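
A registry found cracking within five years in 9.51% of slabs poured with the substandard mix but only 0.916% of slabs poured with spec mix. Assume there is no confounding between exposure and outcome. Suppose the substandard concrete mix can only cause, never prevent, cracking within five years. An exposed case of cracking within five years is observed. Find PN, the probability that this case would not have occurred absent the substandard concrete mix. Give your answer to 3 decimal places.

PN ≈ 0.904

p₁ = 0.0951, p₀ = 0.00916.
Under exogeneity and monotonicity, PN = (p₁ − p₀) / p₁.
PN = (0.0951 − 0.00916) / 0.0951 = 0.08594 / 0.0951 ≈ 0.9037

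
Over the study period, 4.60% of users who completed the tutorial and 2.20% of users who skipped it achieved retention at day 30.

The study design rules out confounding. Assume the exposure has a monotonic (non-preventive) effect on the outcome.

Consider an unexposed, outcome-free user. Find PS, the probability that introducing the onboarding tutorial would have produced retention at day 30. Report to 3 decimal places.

p₁ = 0.046, p₀ = 0.022.
Under exogeneity and monotonicity, PS = (p₁ − p₀) / (1 − p₀).
PS = (0.046 − 0.022) / (1 − 0.022) = 0.024 / 0.978 ≈ 0.0245

PS ≈ 0.025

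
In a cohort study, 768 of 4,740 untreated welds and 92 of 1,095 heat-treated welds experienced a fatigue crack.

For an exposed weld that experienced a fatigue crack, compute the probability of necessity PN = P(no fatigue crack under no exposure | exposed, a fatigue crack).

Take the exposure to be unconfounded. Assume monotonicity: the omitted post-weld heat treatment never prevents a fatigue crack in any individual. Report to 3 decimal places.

p₁ = P(outcome | exposed) = 768/4740 = 0.16203
p₀ = P(outcome | unexposed) = 92/1095 = 0.084018
Under exogeneity and monotonicity, PN = (p₁ − p₀) / p₁.
PN = (0.16203 − 0.084018) / 0.16203 = 0.078007 / 0.16203 ≈ 0.4814

PN ≈ 0.481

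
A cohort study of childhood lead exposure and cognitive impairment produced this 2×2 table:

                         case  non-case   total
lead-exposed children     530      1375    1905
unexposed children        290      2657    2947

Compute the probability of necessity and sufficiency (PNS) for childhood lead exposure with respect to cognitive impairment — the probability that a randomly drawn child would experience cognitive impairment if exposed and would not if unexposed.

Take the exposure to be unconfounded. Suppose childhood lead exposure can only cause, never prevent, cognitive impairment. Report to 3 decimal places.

PNS ≈ 0.180

p₁ = P(outcome | exposed) = 530/1905 = 0.27822
p₀ = P(outcome | unexposed) = 290/2947 = 0.098405
Under exogeneity and monotonicity, PNS = p₁ − p₀.
PNS = 0.27822 − 0.098405 = 0.17981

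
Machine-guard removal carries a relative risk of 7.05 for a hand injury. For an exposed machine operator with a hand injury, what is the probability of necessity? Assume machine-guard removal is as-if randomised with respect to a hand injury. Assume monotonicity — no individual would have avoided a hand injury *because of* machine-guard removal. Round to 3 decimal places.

Under exogeneity and monotonicity, PN = (RR − 1) / RR = 1 − 1/RR.
PN = (7.05 − 1) / 7.05 = 6.05 / 7.05 ≈ 0.8582

PN ≈ 0.858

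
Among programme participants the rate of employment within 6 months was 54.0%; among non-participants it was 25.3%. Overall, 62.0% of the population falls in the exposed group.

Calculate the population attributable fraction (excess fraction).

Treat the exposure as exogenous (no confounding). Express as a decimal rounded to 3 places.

PAF ≈ 0.413

p₁ = 0.54, p₀ = 0.253.
Overall risk P(Y=1) = π·p₁ + (1−π)·p₀ = 0.62×0.54 + 0.38×0.253 = 0.43094.
Under exogeneity, PAF = [P(Y=1) − p₀] / P(Y=1).
PAF = (0.43094 − 0.253) / 0.43094 ≈ 0.4129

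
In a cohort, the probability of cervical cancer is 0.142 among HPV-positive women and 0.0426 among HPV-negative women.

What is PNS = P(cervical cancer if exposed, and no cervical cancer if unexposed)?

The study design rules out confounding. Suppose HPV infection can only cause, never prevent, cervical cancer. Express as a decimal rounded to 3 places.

Let p₁ = 0.142, p₀ = 0.0426.
Under exogeneity and monotonicity, PNS = p₁ − p₀.
PNS = 0.142 − 0.0426 = 0.0994

PNS ≈ 0.099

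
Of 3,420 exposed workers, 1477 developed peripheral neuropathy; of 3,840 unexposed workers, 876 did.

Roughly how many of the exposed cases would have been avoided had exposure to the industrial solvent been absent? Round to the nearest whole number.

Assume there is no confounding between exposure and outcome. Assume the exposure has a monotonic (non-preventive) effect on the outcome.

p₁ = P(outcome | exposed) = 1477/3420 = 0.43187
p₀ = P(outcome | unexposed) = 876/3840 = 0.22812
PN = (p₁ − p₀)/p₁ = (0.43187 − 0.22812) / 0.43187 ≈ 0.47178.
Attributable cases ≈ PN × (exposed cases) = 0.47178 × 1477 ≈ 696.81.

about 697 cases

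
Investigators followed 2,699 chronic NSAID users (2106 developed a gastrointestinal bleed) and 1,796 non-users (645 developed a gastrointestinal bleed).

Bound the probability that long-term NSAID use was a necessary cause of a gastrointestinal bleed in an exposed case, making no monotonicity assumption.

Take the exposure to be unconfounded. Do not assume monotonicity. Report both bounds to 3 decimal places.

0.540 ≤ PN ≤ 0.821

p₁ = P(outcome | exposed) = 2106/2699 = 0.78029
p₀ = P(outcome | unexposed) = 645/1796 = 0.35913
Under exogeneity alone the bounds on PN are max{0,(p₁−p₀)/p₁} ≤ PN ≤ min{1,(1−p₀)/p₁}.
  lower = (p₁ − p₀)/p₁ = 0.42116 / 0.78029 ≈ 0.5397
  upper = min{1, (1 − p₀)/p₁} = 0.64087 / 0.78029 ≈ 0.8213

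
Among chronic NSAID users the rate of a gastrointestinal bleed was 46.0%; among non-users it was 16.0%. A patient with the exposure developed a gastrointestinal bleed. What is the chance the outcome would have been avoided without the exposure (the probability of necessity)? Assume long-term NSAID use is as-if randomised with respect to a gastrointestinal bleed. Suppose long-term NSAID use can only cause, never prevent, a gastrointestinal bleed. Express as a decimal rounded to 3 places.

PN ≈ 0.652

p₁ = 0.46, p₀ = 0.16.
Under exogeneity and monotonicity, PN = (p₁ − p₀) / p₁.
PN = (0.46 − 0.16) / 0.46 = 0.3 / 0.46 ≈ 0.6522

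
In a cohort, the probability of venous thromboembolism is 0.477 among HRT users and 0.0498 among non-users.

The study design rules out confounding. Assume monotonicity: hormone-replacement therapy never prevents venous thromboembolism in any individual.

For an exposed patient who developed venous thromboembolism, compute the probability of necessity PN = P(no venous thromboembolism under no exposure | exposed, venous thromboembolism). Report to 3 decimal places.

PN ≈ 0.896

Let p₁ = 0.477, p₀ = 0.0498.
Under exogeneity and monotonicity, PN = (p₁ − p₀) / p₁.
PN = (0.477 − 0.0498) / 0.477 = 0.4272 / 0.477 ≈ 0.8956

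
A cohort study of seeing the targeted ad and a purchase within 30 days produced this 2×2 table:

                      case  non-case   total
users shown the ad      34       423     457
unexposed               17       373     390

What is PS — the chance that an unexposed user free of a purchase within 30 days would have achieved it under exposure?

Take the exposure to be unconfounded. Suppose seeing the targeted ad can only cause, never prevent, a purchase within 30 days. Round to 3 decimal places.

PS ≈ 0.032

p₁ = P(outcome | exposed) = 34/457 = 0.074398
p₀ = P(outcome | unexposed) = 17/390 = 0.04359
Under exogeneity and monotonicity, PS = (p₁ − p₀) / (1 − p₀).
PS = (0.074398 − 0.04359) / (1 − 0.04359) = 0.030809 / 0.95641 ≈ 0.0322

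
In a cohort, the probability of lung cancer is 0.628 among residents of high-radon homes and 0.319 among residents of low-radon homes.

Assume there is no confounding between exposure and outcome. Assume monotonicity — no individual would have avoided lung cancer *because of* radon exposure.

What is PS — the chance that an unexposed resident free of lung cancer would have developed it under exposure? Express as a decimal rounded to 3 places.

PS ≈ 0.454

Let p₁ = 0.628, p₀ = 0.319.
Under exogeneity and monotonicity, PS = (p₁ − p₀) / (1 − p₀).
PS = (0.628 − 0.319) / (1 − 0.319) = 0.309 / 0.681 ≈ 0.4537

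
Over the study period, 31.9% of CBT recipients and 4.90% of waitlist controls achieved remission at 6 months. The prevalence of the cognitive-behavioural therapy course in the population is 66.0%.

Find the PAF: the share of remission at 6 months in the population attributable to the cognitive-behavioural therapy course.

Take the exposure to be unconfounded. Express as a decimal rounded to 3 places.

PAF ≈ 0.784

p₁ = 0.319, p₀ = 0.049.
Overall risk P(Y=1) = π·p₁ + (1−π)·p₀ = 0.66×0.319 + 0.34×0.049 = 0.2272.
Under exogeneity, PAF = [P(Y=1) − p₀] / P(Y=1).
PAF = (0.2272 − 0.049) / 0.2272 ≈ 0.7843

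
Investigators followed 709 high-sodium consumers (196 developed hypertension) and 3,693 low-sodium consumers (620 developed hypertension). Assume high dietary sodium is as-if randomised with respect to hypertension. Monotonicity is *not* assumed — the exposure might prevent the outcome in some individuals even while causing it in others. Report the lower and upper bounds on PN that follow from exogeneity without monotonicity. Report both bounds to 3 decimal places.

p₁ = P(outcome | exposed) = 196/709 = 0.27645
p₀ = P(outcome | unexposed) = 620/3693 = 0.16789
Under exogeneity alone the bounds on PN are max{0,(p₁−p₀)/p₁} ≤ PN ≤ min{1,(1−p₀)/p₁}.
  lower = (p₁ − p₀)/p₁ = 0.10856 / 0.27645 ≈ 0.3927
  upper = min{1, (1 − p₀)/p₁} = 0.83211 / 0.27645 ≈ 3.0100 → capped at 1

0.393 ≤ PN ≤ 1.000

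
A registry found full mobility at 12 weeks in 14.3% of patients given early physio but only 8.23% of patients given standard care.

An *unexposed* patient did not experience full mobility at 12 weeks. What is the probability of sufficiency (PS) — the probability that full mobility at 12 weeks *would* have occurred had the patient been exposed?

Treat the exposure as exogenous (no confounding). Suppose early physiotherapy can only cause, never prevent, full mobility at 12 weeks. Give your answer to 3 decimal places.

p₁ = 0.143, p₀ = 0.0823.
Under exogeneity and monotonicity, PS = (p₁ − p₀) / (1 − p₀).
PS = (0.143 − 0.0823) / (1 − 0.0823) = 0.0607 / 0.9177 ≈ 0.0661

PS ≈ 0.066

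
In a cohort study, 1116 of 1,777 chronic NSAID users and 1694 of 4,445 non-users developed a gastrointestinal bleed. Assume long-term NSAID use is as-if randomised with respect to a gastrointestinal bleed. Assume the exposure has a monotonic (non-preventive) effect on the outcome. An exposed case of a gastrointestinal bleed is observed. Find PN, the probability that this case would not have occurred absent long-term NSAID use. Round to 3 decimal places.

p₁ = P(outcome | exposed) = 1116/1777 = 0.62802
p₀ = P(outcome | unexposed) = 1694/4445 = 0.3811
Under exogeneity and monotonicity, PN = (p₁ − p₀) / p₁.
PN = (0.62802 − 0.3811) / 0.62802 = 0.24692 / 0.62802 ≈ 0.3932

PN ≈ 0.393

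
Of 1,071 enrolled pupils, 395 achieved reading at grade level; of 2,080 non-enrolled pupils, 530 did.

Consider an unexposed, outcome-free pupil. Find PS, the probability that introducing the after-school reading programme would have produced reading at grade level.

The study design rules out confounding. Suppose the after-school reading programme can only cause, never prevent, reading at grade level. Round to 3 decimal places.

PS ≈ 0.153

p₁ = P(outcome | exposed) = 395/1071 = 0.36881
p₀ = P(outcome | unexposed) = 530/2080 = 0.25481
Under exogeneity and monotonicity, PS = (p₁ − p₀) / (1 − p₀).
PS = (0.36881 − 0.25481) / (1 − 0.25481) = 0.11401 / 0.74519 ≈ 0.1530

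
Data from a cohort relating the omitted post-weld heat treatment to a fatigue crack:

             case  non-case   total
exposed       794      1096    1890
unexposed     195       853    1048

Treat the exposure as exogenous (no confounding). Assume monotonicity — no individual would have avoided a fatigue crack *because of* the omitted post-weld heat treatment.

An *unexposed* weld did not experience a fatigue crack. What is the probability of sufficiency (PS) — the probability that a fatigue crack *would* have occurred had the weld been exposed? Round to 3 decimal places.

p₁ = P(outcome | exposed) = 794/1890 = 0.42011
p₀ = P(outcome | unexposed) = 195/1048 = 0.18607
Under exogeneity and monotonicity, PS = (p₁ − p₀)/(1 − p₀).
PS = (0.42011 − 0.18607) / 0.81393 ≈ 0.2875

PS ≈ 0.288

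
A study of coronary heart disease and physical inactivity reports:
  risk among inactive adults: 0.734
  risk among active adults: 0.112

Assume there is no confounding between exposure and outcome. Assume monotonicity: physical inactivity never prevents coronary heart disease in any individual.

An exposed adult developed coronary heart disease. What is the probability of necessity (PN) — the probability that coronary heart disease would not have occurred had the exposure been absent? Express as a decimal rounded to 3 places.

Let p₁ = 0.734, p₀ = 0.112.
Under exogeneity and monotonicity, PN = (p₁ − p₀) / p₁.
PN = (0.734 − 0.112) / 0.734 = 0.622 / 0.734 ≈ 0.8474

PN ≈ 0.847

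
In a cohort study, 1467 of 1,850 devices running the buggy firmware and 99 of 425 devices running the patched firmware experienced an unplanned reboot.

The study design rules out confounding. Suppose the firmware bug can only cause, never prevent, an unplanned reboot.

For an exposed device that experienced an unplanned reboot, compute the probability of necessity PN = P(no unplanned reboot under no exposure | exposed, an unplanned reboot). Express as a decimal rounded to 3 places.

PN ≈ 0.706

p₁ = P(outcome | exposed) = 1467/1850 = 0.79297
p₀ = P(outcome | unexposed) = 99/425 = 0.23294
Under exogeneity and monotonicity, PN = (p₁ − p₀) / p₁.
PN = (0.79297 − 0.23294) / 0.79297 = 0.56003 / 0.79297 ≈ 0.7062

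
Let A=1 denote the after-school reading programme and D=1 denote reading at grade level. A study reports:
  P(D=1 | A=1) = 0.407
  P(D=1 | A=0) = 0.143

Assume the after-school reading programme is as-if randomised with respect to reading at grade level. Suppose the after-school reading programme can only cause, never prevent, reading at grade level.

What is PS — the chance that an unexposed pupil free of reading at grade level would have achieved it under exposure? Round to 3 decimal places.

Let p₁ = 0.407, p₀ = 0.143.
Under exogeneity and monotonicity, PS = (p₁ − p₀) / (1 − p₀).
PS = (0.407 − 0.143) / (1 − 0.143) = 0.264 / 0.857 ≈ 0.3081

PS ≈ 0.308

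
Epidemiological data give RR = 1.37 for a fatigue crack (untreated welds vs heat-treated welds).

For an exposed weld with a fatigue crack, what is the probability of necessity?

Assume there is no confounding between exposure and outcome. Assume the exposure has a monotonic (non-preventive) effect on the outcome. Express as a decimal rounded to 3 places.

Under exogeneity and monotonicity, PN = (RR − 1) / RR = 1 − 1/RR.
PN = (1.37 − 1) / 1.37 = 0.37 / 1.37 ≈ 0.2701

PN ≈ 0.270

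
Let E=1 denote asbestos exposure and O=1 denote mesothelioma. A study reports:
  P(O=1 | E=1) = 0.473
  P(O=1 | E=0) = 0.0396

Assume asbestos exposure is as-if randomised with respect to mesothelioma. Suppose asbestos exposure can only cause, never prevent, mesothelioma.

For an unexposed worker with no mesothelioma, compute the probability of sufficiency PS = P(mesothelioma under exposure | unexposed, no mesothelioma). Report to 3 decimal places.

PS ≈ 0.451

Let p₁ = 0.473, p₀ = 0.0396.
Under exogeneity and monotonicity, PS = (p₁ − p₀) / (1 − p₀).
PS = (0.473 − 0.0396) / (1 − 0.0396) = 0.4334 / 0.9604 ≈ 0.4513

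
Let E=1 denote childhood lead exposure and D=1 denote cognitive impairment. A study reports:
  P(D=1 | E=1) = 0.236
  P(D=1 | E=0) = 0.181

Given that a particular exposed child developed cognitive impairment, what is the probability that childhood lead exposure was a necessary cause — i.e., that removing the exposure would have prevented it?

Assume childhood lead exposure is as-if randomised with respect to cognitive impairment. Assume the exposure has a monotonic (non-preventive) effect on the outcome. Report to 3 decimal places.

PN ≈ 0.233

Let p₁ = 0.236, p₀ = 0.181.
Under exogeneity and monotonicity, PN = (p₁ − p₀) / p₁.
PN = (0.236 − 0.181) / 0.236 = 0.055 / 0.236 ≈ 0.2331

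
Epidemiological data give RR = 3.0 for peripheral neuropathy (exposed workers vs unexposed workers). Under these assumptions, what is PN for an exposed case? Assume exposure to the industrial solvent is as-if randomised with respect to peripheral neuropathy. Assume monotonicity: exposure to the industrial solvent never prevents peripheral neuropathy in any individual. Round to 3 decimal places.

PN ≈ 0.667

Under exogeneity and monotonicity, PN = (RR − 1) / RR = 1 − 1/RR.
PN = (3.0 − 1) / 3.0 = 2 / 3.0 ≈ 0.6667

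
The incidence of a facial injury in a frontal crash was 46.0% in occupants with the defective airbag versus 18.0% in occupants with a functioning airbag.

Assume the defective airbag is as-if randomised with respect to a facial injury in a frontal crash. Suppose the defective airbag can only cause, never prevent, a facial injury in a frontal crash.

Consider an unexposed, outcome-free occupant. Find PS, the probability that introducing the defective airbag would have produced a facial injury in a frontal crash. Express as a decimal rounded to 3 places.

p₁ = 0.46, p₀ = 0.18.
Under exogeneity and monotonicity, PS = (p₁ − p₀) / (1 − p₀).
PS = (0.46 − 0.18) / (1 − 0.18) = 0.28 / 0.82 ≈ 0.3415

PS ≈ 0.341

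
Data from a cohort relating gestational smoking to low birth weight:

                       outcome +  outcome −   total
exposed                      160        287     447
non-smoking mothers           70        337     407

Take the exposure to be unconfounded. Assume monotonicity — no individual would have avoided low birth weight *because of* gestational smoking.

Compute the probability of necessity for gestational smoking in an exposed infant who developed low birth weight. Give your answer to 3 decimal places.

p₁ = P(outcome | exposed) = 160/447 = 0.35794
p₀ = P(outcome | unexposed) = 70/407 = 0.17199
Under exogeneity and monotonicity, PN = (p₁ − p₀) / p₁.
PN = (0.35794 − 0.17199) / 0.35794 = 0.18595 / 0.35794 ≈ 0.5195

PN ≈ 0.520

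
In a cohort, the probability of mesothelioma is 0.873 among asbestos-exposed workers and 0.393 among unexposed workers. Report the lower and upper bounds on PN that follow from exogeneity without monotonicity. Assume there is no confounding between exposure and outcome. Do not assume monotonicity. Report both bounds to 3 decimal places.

Let p₁ = 0.873, p₀ = 0.393.
Under exogeneity alone the bounds on PN are max{0,(p₁−p₀)/p₁} ≤ PN ≤ min{1,(1−p₀)/p₁}.
  lower = (p₁ − p₀)/p₁ = 0.48 / 0.873 ≈ 0.5498
  upper = min{1, (1 − p₀)/p₁} = 0.607 / 0.873 ≈ 0.6953

0.550 ≤ PN ≤ 0.695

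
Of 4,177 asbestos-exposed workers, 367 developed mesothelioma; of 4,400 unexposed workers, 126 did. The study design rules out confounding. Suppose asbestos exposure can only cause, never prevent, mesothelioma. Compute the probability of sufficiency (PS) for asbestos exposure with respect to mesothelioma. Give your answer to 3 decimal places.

p₁ = P(outcome | exposed) = 367/4177 = 0.087862
p₀ = P(outcome | unexposed) = 126/4400 = 0.028636
Under exogeneity and monotonicity, PS = (p₁ − p₀) / (1 − p₀).
PS = (0.087862 − 0.028636) / (1 − 0.028636) = 0.059226 / 0.97136 ≈ 0.0610

PS ≈ 0.061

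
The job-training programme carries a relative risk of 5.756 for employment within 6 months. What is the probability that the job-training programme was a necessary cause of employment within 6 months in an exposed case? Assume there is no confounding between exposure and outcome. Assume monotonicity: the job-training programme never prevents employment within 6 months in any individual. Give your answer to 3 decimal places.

Under exogeneity and monotonicity, PN = (RR − 1) / RR = 1 − 1/RR.
PN = (5.756 − 1) / 5.756 = 4.756 / 5.756 ≈ 0.8263

PN ≈ 0.826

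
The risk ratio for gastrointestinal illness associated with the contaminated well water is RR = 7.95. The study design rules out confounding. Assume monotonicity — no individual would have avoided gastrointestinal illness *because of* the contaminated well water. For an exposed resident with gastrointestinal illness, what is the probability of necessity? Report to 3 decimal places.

PN ≈ 0.874

Under exogeneity and monotonicity, PN = (RR − 1) / RR = 1 − 1/RR.
PN = (7.95 − 1) / 7.95 = 6.95 / 7.95 ≈ 0.8742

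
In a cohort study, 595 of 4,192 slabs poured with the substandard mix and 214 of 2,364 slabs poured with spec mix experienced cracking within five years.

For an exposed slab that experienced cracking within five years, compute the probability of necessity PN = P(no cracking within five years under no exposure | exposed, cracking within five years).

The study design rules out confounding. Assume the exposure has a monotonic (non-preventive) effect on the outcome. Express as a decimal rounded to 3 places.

PN ≈ 0.362

p₁ = P(outcome | exposed) = 595/4192 = 0.14194
p₀ = P(outcome | unexposed) = 214/2364 = 0.090525
Under exogeneity and monotonicity, PN = (p₁ − p₀) / p₁.
PN = (0.14194 − 0.090525) / 0.14194 = 0.051412 / 0.14194 ≈ 0.3622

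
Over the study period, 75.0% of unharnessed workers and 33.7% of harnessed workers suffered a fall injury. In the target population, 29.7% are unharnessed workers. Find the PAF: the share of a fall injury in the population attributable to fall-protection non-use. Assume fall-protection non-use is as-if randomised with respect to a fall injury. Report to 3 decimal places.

PAF ≈ 0.267

p₁ = 0.75, p₀ = 0.337.
Overall risk P(Y=1) = π·p₁ + (1−π)·p₀ = 0.297×0.75 + 0.703×0.337 = 0.45966.
Under exogeneity, PAF = [P(Y=1) − p₀] / P(Y=1).
PAF = (0.45966 − 0.337) / 0.45966 ≈ 0.2669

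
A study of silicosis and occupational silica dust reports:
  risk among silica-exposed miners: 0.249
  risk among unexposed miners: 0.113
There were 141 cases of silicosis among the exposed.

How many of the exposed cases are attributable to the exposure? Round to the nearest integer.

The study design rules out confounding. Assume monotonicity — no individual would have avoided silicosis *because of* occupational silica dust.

Let p₁ = 0.249, p₀ = 0.113.
PN = (p₁ − p₀)/p₁ = (0.249 − 0.113) / 0.249 ≈ 0.54618.
Attributable cases ≈ PN × (exposed cases) = 0.54618 × 141 ≈ 77.01.

about 77 cases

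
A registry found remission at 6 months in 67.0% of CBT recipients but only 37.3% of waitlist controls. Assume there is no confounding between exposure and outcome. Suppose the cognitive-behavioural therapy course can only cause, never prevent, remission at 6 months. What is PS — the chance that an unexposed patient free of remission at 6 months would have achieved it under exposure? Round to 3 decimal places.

p₁ = 0.67, p₀ = 0.373.
Under exogeneity and monotonicity, PS = (p₁ − p₀) / (1 − p₀).
PS = (0.67 − 0.373) / (1 − 0.373) = 0.297 / 0.627 ≈ 0.4737

PS ≈ 0.474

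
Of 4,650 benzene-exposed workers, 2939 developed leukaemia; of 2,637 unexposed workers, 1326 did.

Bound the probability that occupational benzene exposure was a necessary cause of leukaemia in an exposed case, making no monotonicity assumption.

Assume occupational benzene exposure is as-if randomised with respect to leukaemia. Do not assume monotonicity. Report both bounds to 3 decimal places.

0.204 ≤ PN ≤ 0.787

p₁ = P(outcome | exposed) = 2939/4650 = 0.63204
p₀ = P(outcome | unexposed) = 1326/2637 = 0.50284
Under exogeneity alone the bounds on PN are max{0,(p₁−p₀)/p₁} ≤ PN ≤ min{1,(1−p₀)/p₁}.
  lower = (p₁ − p₀)/p₁ = 0.1292 / 0.63204 ≈ 0.2044
  upper = min{1, (1 − p₀)/p₁} = 0.49716 / 0.63204 ≈ 0.7866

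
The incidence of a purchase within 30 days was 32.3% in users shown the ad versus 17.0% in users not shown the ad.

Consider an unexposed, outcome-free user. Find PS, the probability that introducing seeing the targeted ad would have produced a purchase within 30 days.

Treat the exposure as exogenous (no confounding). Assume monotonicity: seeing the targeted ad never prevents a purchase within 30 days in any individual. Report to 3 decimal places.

PS ≈ 0.184

p₁ = 0.323, p₀ = 0.17.
Under exogeneity and monotonicity, PS = (p₁ − p₀) / (1 − p₀).
PS = (0.323 − 0.17) / (1 − 0.17) = 0.153 / 0.83 ≈ 0.1843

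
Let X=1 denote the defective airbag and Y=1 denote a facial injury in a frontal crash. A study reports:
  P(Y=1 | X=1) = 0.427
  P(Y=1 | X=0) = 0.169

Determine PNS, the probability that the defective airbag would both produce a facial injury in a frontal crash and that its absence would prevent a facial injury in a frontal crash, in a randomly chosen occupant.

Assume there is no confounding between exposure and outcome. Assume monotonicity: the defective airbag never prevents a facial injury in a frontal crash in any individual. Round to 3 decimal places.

PNS ≈ 0.258

Let p₁ = 0.427, p₀ = 0.169.
Under exogeneity and monotonicity, PNS = p₁ − p₀.
PNS = 0.427 − 0.169 = 0.258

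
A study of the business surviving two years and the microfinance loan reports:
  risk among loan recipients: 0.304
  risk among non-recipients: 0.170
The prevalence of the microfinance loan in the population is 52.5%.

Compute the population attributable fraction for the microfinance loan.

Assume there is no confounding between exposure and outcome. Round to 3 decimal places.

Let p₁ = 0.304, p₀ = 0.17.
Overall risk P(Y=1) = π·p₁ + (1−π)·p₀ = 0.525×0.304 + 0.475×0.17 = 0.24035.
Under exogeneity, PAF = [P(Y=1) − p₀] / P(Y=1).
PAF = (0.24035 − 0.17) / 0.24035 ≈ 0.2927

PAF ≈ 0.293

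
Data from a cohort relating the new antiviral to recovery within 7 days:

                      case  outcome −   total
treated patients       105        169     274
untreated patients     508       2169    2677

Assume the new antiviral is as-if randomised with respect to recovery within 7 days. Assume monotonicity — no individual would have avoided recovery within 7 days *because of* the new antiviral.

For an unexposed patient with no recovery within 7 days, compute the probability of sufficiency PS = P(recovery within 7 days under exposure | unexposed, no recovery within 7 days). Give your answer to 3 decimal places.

p₁ = P(outcome | exposed) = 105/274 = 0.38321
p₀ = P(outcome | unexposed) = 508/2677 = 0.18976
Under exogeneity and monotonicity, PS = (p₁ − p₀)/(1 − p₀).
PS = (0.38321 − 0.18976) / 0.81024 ≈ 0.2388

PS ≈ 0.239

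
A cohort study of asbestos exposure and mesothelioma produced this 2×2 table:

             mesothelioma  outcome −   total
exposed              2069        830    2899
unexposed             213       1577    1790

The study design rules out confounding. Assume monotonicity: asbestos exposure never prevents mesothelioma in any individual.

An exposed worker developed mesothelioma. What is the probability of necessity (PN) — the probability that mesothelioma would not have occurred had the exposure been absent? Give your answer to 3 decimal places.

PN ≈ 0.833

p₁ = P(outcome | exposed) = 2069/2899 = 0.71369
p₀ = P(outcome | unexposed) = 213/1790 = 0.11899
Under exogeneity and monotonicity, PN = (p₁ − p₀) / p₁.
PN = (0.71369 − 0.11899) / 0.71369 = 0.5947 / 0.71369 ≈ 0.8333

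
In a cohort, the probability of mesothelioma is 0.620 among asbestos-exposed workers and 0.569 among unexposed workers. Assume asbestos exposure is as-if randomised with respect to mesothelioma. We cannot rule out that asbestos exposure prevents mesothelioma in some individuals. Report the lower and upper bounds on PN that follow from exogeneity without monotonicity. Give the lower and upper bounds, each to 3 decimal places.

0.082 ≤ PN ≤ 0.695

Let p₁ = 0.62, p₀ = 0.569.
Under exogeneity alone the bounds on PN are max{0,(p₁−p₀)/p₁} ≤ PN ≤ min{1,(1−p₀)/p₁}.
  lower = (p₁ − p₀)/p₁ = 0.051 / 0.62 ≈ 0.0823
  upper = min{1, (1 − p₀)/p₁} = 0.431 / 0.62 ≈ 0.6952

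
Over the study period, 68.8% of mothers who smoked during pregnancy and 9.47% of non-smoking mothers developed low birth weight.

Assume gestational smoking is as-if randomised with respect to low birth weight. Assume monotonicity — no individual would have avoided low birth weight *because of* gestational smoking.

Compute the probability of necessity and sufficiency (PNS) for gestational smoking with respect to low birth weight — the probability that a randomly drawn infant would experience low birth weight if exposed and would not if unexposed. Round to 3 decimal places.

p₁ = 0.688, p₀ = 0.0947.
Under exogeneity and monotonicity, PNS = p₁ − p₀.
PNS = 0.688 − 0.0947 = 0.5933

PNS ≈ 0.593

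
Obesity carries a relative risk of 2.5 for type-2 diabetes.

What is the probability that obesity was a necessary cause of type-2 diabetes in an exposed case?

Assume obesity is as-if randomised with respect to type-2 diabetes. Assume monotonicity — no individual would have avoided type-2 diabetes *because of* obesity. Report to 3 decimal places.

PN ≈ 0.600

Under exogeneity and monotonicity, PN = (RR − 1) / RR = 1 − 1/RR.
PN = (2.5 − 1) / 2.5 = 1.5 / 2.5 ≈ 0.6000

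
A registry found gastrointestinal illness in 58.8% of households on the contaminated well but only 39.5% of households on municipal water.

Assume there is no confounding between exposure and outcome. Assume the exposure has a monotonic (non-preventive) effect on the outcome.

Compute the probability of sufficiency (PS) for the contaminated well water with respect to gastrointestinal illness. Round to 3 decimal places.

PS ≈ 0.319

p₁ = 0.588, p₀ = 0.395.
Under exogeneity and monotonicity, PS = (p₁ − p₀) / (1 − p₀).
PS = (0.588 − 0.395) / (1 − 0.395) = 0.193 / 0.605 ≈ 0.3190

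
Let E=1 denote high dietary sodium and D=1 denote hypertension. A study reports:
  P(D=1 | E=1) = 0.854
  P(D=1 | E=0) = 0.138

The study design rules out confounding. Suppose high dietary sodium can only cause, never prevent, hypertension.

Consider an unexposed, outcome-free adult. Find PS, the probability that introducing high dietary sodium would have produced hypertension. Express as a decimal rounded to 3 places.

PS ≈ 0.831

Let p₁ = 0.854, p₀ = 0.138.
Under exogeneity and monotonicity, PS = (p₁ − p₀) / (1 − p₀).
PS = (0.854 − 0.138) / (1 − 0.138) = 0.716 / 0.862 ≈ 0.8306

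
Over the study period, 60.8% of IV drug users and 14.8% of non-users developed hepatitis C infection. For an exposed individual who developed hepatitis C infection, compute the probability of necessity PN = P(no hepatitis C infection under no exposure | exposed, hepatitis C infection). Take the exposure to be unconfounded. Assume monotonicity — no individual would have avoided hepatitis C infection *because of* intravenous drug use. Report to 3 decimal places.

p₁ = 0.608, p₀ = 0.148.
Under exogeneity and monotonicity, PN = (p₁ − p₀) / p₁.
PN = (0.608 − 0.148) / 0.608 = 0.46 / 0.608 ≈ 0.7566

PN ≈ 0.757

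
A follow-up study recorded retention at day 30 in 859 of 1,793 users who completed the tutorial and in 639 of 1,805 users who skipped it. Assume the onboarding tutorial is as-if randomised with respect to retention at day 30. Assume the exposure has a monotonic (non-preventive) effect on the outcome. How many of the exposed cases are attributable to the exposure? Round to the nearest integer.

about 224 cases

p₁ = P(outcome | exposed) = 859/1793 = 0.47909
p₀ = P(outcome | unexposed) = 639/1805 = 0.35402
PN = (p₁ − p₀)/p₁ = (0.47909 − 0.35402) / 0.47909 ≈ 0.26106.
Attributable cases ≈ PN × (exposed cases) = 0.26106 × 859 ≈ 224.25.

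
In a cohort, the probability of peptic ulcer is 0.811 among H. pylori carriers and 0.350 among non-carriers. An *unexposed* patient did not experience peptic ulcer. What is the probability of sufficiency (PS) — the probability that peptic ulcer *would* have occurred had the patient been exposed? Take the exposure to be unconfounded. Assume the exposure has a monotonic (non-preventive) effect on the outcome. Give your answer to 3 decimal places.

Let p₁ = 0.811, p₀ = 0.35.
Under exogeneity and monotonicity, PS = (p₁ − p₀) / (1 − p₀).
PS = (0.811 − 0.35) / (1 − 0.35) = 0.461 / 0.65 ≈ 0.7092

PS ≈ 0.709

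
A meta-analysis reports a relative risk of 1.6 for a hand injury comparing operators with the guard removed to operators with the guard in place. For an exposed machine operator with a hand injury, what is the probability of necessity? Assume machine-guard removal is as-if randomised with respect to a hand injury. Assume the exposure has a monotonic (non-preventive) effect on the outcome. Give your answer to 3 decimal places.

PN ≈ 0.375

Under exogeneity and monotonicity, PN = (RR − 1) / RR = 1 − 1/RR.
PN = (1.6 − 1) / 1.6 = 0.6 / 1.6 ≈ 0.3750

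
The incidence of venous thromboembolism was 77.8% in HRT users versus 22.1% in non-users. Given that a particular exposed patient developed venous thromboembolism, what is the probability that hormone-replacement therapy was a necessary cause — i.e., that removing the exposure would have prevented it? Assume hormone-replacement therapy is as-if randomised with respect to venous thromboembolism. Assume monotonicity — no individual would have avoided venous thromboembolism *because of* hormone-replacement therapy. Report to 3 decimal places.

p₁ = 0.778, p₀ = 0.221.
Under exogeneity and monotonicity, PN = (p₁ − p₀) / p₁.
PN = (0.778 − 0.221) / 0.778 = 0.557 / 0.778 ≈ 0.7159

PN ≈ 0.716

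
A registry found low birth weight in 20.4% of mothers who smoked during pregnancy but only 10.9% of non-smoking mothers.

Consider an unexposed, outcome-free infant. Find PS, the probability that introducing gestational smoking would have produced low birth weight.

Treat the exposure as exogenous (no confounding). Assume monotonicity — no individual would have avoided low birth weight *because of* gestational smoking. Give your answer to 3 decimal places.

p₁ = 0.204, p₀ = 0.109.
Under exogeneity and monotonicity, PS = (p₁ − p₀) / (1 − p₀).
PS = (0.204 − 0.109) / (1 − 0.109) = 0.095 / 0.891 ≈ 0.1066

PS ≈ 0.107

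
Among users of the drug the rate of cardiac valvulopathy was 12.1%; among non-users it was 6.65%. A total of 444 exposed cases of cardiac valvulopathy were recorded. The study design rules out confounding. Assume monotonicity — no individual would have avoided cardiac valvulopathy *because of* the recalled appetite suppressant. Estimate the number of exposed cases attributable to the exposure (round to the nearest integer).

p₁ = 0.121, p₀ = 0.0665.
PN = (p₁ − p₀)/p₁ = (0.121 − 0.0665) / 0.121 ≈ 0.45041.
Attributable cases ≈ PN × (exposed cases) = 0.45041 × 444 ≈ 199.98.

about 200 cases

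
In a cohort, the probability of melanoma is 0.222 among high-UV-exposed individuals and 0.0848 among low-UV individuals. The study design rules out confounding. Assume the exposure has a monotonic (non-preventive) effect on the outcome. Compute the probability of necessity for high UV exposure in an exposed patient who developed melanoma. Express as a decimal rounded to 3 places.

Let p₁ = 0.222, p₀ = 0.0848.
Under exogeneity and monotonicity, PN = (p₁ − p₀) / p₁.
PN = (0.222 − 0.0848) / 0.222 = 0.1372 / 0.222 ≈ 0.6180

PN ≈ 0.618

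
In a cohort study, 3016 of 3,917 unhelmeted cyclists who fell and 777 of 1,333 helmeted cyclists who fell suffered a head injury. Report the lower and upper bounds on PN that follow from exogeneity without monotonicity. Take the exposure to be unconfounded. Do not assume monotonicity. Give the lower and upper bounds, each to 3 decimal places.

0.243 ≤ PN ≤ 0.542

p₁ = P(outcome | exposed) = 3016/3917 = 0.76998
p₀ = P(outcome | unexposed) = 777/1333 = 0.5829
Under exogeneity alone the bounds on PN are max{0,(p₁−p₀)/p₁} ≤ PN ≤ min{1,(1−p₀)/p₁}.
  lower = (p₁ − p₀)/p₁ = 0.18708 / 0.76998 ≈ 0.2430
  upper = min{1, (1 − p₀)/p₁} = 0.4171 / 0.76998 ≈ 0.5417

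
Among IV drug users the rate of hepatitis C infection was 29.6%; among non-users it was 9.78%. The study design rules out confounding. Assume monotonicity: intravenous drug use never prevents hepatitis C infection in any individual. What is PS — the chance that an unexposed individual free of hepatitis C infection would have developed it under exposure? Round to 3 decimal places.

PS ≈ 0.220

p₁ = 0.296, p₀ = 0.0978.
Under exogeneity and monotonicity, PS = (p₁ − p₀) / (1 − p₀).
PS = (0.296 − 0.0978) / (1 − 0.0978) = 0.1982 / 0.9022 ≈ 0.2197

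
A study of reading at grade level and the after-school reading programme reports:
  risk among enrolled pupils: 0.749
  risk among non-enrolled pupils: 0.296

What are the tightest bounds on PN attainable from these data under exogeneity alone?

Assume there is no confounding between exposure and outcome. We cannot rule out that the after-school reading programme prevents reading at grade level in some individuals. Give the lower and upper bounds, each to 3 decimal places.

Let p₁ = 0.749, p₀ = 0.296.
Under exogeneity alone the bounds on PN are max{0,(p₁−p₀)/p₁} ≤ PN ≤ min{1,(1−p₀)/p₁}.
  lower = (p₁ − p₀)/p₁ = 0.453 / 0.749 ≈ 0.6048
  upper = min{1, (1 − p₀)/p₁} = 0.704 / 0.749 ≈ 0.9399

0.605 ≤ PN ≤ 0.940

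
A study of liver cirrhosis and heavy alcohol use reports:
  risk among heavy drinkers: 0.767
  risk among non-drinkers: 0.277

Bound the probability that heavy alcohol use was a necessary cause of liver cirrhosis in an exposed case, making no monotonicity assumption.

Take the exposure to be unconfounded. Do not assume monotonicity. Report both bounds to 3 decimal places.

0.639 ≤ PN ≤ 0.943

Let p₁ = 0.767, p₀ = 0.277.
Under exogeneity alone the bounds on PN are max{0,(p₁−p₀)/p₁} ≤ PN ≤ min{1,(1−p₀)/p₁}.
  lower = (p₁ − p₀)/p₁ = 0.49 / 0.767 ≈ 0.6389
  upper = min{1, (1 − p₀)/p₁} = 0.723 / 0.767 ≈ 0.9426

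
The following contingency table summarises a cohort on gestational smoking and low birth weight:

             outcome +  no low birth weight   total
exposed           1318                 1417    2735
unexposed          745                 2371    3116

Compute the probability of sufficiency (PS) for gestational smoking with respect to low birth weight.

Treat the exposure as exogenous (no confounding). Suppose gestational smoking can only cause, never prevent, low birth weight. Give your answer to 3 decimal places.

PS ≈ 0.319

p₁ = P(outcome | exposed) = 1318/2735 = 0.4819
p₀ = P(outcome | unexposed) = 745/3116 = 0.23909
Under exogeneity and monotonicity, PS = (p₁ − p₀) / (1 − p₀).
PS = (0.4819 − 0.23909) / (1 − 0.23909) = 0.24281 / 0.76091 ≈ 0.3191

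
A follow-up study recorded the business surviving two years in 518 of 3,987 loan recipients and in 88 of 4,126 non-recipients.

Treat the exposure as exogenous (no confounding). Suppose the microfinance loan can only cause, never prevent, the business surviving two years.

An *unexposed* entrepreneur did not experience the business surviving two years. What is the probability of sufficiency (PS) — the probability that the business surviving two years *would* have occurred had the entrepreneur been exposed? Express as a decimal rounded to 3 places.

PS ≈ 0.111

p₁ = P(outcome | exposed) = 518/3987 = 0.12992
p₀ = P(outcome | unexposed) = 88/4126 = 0.021328
Under exogeneity and monotonicity, PS = (p₁ − p₀) / (1 − p₀).
PS = (0.12992 − 0.021328) / (1 − 0.021328) = 0.10859 / 0.97867 ≈ 0.1110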